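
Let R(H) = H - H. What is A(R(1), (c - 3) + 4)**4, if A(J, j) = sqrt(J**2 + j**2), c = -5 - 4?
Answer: 4096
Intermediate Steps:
R(H) = 0
c = -9
A(R(1), (c - 3) + 4)**4 = (sqrt(0**2 + ((-9 - 3) + 4)**2))**4 = (sqrt(0 + (-12 + 4)**2))**4 = (sqrt(0 + (-8)**2))**4 = (sqrt(0 + 64))**4 = (sqrt(64))**4 = 8**4 = 4096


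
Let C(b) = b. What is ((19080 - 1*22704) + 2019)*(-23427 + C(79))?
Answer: 37473540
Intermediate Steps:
((19080 - 1*22704) + 2019)*(-23427 + C(79)) = ((19080 - 1*22704) + 2019)*(-23427 + 79) = ((19080 - 22704) + 2019)*(-23348) = (-3624 + 2019)*(-23348) = -1605*(-23348) = 37473540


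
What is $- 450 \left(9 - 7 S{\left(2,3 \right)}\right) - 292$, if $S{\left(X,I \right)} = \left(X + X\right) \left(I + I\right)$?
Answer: $71258$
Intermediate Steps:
$S{\left(X,I \right)} = 4 I X$ ($S{\left(X,I \right)} = 2 X 2 I = 4 I X$)
$- 450 \left(9 - 7 S{\left(2,3 \right)}\right) - 292 = - 450 \left(9 - 7 \cdot 4 \cdot 3 \cdot 2\right) - 292 = - 450 \left(9 - 168\right) - 292 = \left(-450\right) \left(-159\right) - 292 = 71550 - 292 = 71258$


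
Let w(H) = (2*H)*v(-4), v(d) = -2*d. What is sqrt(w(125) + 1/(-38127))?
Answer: sqrt(2907336219873)/38127 ≈ 44.721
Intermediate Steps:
w(H) = 16*H (w(H) = (2*H)*(-2*(-4)) = (2*H)*8 = 16*H)
sqrt(w(125) + 1/(-38127)) = sqrt(16*125 + 1/(-38127)) = sqrt(2000 - 1/38127) = sqrt(76253999/38127) = sqrt(2907336219873)/38127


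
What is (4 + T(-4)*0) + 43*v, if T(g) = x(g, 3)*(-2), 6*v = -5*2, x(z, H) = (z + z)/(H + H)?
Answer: -203/3 ≈ -67.667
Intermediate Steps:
x(z, H) = z/H (x(z, H) = (2*z)/((2*H)) = (2*z)*(1/(2*H)) = z/H)
v = -5/3 (v = (-5*2)/6 = (⅙)*(-10) = -5/3 ≈ -1.6667)
T(g) = -2*g/3 (T(g) = (g/3)*(-2) = -2*g/3)
(4 + T(-4)*0) + 43*v = (4 - ⅔*(-4)*0) + 43*(-5/3) = (4 + (8/3)*0) - 215/3 = (4 + 0) - 215/3 = 4 - 215/3 = -203/3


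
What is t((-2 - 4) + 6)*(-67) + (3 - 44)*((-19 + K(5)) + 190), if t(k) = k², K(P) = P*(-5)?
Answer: -5986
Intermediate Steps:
K(P) = -5*P
t((-2 - 4) + 6)*(-67) + (3 - 44)*((-19 + K(5)) + 190) = ((-2 - 4) + 6)²*(-67) + (3 - 44)*((-19 - 5*5) + 190) = (-6 + 6)²*(-67) - 41*((-19 - 25) + 190) = 0²*(-67) - 41*(-44 + 190) = 0*(-67) - 41*146 = 0 - 5986 = -5986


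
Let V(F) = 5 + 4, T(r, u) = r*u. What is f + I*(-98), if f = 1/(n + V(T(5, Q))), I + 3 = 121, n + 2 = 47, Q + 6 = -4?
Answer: -624455/54 ≈ -11564.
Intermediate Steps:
Q = -10 (Q = -6 - 4 = -10)
n = 45 (n = -2 + 47 = 45)
I = 118 (I = -3 + 121 = 118)
V(F) = 9
f = 1/54 (f = 1/(45 + 9) = 1/54 ≈ 0.018519)
f + I*(-98) = 1/54 + 118*(-98) = 1/54 - 11564 = -624455/54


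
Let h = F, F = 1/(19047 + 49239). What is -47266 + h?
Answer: -3227606075/68286 ≈ -47266.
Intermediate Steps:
F = 1/68286 ≈ 1.4644e-5
h = 1/68286 ≈ 1.4644e-5
-47266 + h = -47266 + 1/68286 = -3227606075/68286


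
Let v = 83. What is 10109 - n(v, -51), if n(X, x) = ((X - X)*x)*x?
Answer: 10109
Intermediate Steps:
n(X, x) = 0 (n(X, x) = (0*x)*x = 0*x = 0)
10109 - n(v, -51) = 10109 - 1*0 = 10109 + 0 = 10109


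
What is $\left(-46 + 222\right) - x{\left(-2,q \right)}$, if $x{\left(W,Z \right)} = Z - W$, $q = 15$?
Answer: $159$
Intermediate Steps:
$\left(-46 + 222\right) - x{\left(-2,q \right)} = \left(-46 + 222\right) - \left(15 - -2\right) = 176 - \left(15 + 2\right) = 176 - 17 = 159$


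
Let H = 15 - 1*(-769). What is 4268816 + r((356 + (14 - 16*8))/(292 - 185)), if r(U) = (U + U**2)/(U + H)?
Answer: 19213748761509/4500955 ≈ 4.2688e+6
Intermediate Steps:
H = 784 (H = 15 + 769 = 784)
r(U) = (U + U**2)/(784 + U) (r(U) = (U + U**2)/(U + 784) = (U + U**2)/(784 + U))
4268816 + r((356 + (14 - 16*8))/(292 - 185)) = 4268816 + ((356 + (14 - 16*8))/(292 - 185))*(1 + (356 + (14 - 16*8))/(292 - 185))/(784 + (356 + (14 - 16*8))/(292 - 185)) = 4268816 + ((356 + (14 - 128))/107)*(1 + (356 + (14 - 128))/107)/(784 + (356 + (14 - 128))/107) = 4268816 + ((356 - 114)*(1/107))*(1 + (356 - 114)*(1/107))/(784 + (356 - 114)*(1/107)) = 4268816 + (242*(1/107))*(1 + 242*(1/107))/(784 + 242*(1/107)) = 4268816 + 242*(1 + 242/107)/(107*(784 + 242/107)) = 4268816 + (242/107)*(349/107)/(84130/107) = 4268816 + (242/107)*(107/84130)*(349/107) = 4268816 + 42229/4500955 = 19213748761509/4500955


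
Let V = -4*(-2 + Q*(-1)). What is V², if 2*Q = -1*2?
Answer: 16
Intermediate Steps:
Q = -1 (Q = (-1*2)/2 = (½)*(-2) = -1)
V = 4 (V = -4*(-2 - 1*(-1)) = -4*(-2 + 1) = -4*(-1) = 4)
V² = 4² = 16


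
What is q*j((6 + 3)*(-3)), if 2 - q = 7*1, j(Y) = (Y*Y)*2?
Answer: -7290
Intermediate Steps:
j(Y) = 2*Y**2 (j(Y) = Y**2*2 = 2*Y**2)
q = -5 (q = 2 - 7 = -5)
q*j((6 + 3)*(-3)) = -10*((6 + 3)*(-3))**2 = -10*(9*(-3))**2 = -10*(-27)**2 = -10*729 = -5*1458 = -7290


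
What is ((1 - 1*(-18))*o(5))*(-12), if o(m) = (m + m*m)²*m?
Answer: -1026000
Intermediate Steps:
o(m) = m*(m + m²)² (o(m) = (m + m²)²*m = m*(m + m²)²)
((1 - 1*(-18))*o(5))*(-12) = ((1 - 1*(-18))*(5³*(1 + 5)²))*(-12) = ((1 + 18)*(125*6²))*(-12) = (19*(125*36))*(-12) = (19*4500)*(-12) = 85500*(-12) = -1026000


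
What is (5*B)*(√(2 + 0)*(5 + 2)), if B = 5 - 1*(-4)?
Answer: 315*√2 ≈ 445.48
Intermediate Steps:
B = 9 (B = 5 + 4 = 9)
(5*B)*(√(2 + 0)*(5 + 2)) = (5*9)*(√(2 + 0)*(5 + 2)) = 45*(√2*7) = 45*(7*√2) = 315*√2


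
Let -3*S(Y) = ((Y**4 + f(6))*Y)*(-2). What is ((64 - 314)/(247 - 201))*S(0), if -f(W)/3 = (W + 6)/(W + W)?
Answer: 0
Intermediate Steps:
f(W) = -3*(6 + W)/(2*W) (f(W) = -3*(W + 6)/(W + W) = -3*(6 + W)/(2*W))
S(Y) = 2*Y*(-3 + Y**4)/3 (S(Y) = -(Y**4 + (-3/2 - 9/6))*Y*(-2)/3 = -(Y**4 + (-3/2 - 9*1/6))*Y*(-2)/3 = -(Y**4 + (-3/2 - 3/2))*Y*(-2)/3 = -(Y**4 - 3)*Y*(-2)/3 = -(-3 + Y**4)*Y*(-2)/3 = -Y*(-3 + Y**4)*(-2)/3 = -(-2)*Y*(-3 + Y**4)/3 = 2*Y*(-3 + Y**4)/3)
((64 - 314)/(247 - 201))*S(0) = ((64 - 314)/(247 - 201))*((2/3)*0*(-3 + 0**4)) = (-250/46)*((2/3)*0*(-3 + 0)) = (-250*1/46)*((2/3)*0*(-3)) = -125/23*0 = 0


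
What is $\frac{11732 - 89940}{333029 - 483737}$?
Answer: $\frac{19552}{37677} \approx 0.51894$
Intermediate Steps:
$\frac{11732 - 89940}{333029 - 483737} = - \frac{78208}{-150708} = \left(-78208\right) \left(- \frac{1}{150708}\right) = \frac{19552}{37677}$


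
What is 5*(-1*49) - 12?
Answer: -257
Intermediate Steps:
5*(-1*49) - 12 = 5*(-49) - 12 = -245 - 12 = -257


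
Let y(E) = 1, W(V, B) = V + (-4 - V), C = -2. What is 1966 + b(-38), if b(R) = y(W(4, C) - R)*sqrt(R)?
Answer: 1966 + I*sqrt(38) ≈ 1966.0 + 6.1644*I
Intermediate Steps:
W(V, B) = -4
b(R) = sqrt(R) (b(R) = 1*sqrt(R) = sqrt(R))
1966 + b(-38) = 1966 + sqrt(-38) = 1966 + I*sqrt(38)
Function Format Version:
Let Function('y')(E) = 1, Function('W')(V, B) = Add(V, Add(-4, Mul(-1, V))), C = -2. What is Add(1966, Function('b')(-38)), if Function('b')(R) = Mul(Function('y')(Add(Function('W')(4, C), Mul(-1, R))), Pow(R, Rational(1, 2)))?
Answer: Add(1966, Mul(I, Pow(38, Rational(1, 2)))) ≈ Add(1966.0, Mul(6.1644, I))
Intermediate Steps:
Function('W')(V, B) = -4
Function('b')(R) = Pow(R, Rational(1, 2)) (Function('b')(R) = Mul(1, Pow(R, Rational(1, 2))) = Pow(R, Rational(1, 2)))
Add(1966, Function('b')(-38)) = Add(1966, Pow(-38, Rational(1, 2))) = Add(1966, Mul(I, Pow(38, Rational(1, 2))))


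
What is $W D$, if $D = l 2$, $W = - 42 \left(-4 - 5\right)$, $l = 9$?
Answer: $6804$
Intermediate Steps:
$W = 378$ ($W = - 42 \left(-4 - 5\right) = \left(-42\right) \left(-9\right) = 378$)
$D = 18$ ($D = 9 \cdot 2 = 18$)
$W D = 378 \cdot 18 = 6804$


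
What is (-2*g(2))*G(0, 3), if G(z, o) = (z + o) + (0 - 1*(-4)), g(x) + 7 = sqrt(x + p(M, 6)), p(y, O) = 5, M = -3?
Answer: 98 - 14*sqrt(7) ≈ 60.959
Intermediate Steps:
g(x) = -7 + sqrt(5 + x) (g(x) = -7 + sqrt(x + 5) = -7 + sqrt(5 + x))
G(z, o) = 4 + o + z (G(z, o) = (o + z) + (0 + 4) = (o + z) + 4 = 4 + o + z)
(-2*g(2))*G(0, 3) = (-2*(-7 + sqrt(5 + 2)))*(4 + 3 + 0) = -2*(-7 + sqrt(7))*7 = (14 - 2*sqrt(7))*7 = 98 - 14*sqrt(7)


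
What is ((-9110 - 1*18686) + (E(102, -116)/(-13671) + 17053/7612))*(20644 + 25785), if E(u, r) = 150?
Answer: -44762528255393747/34687884 ≈ -1.2904e+9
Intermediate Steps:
((-9110 - 1*18686) + (E(102, -116)/(-13671) + 17053/7612))*(20644 + 25785) = ((-9110 - 1*18686) + (150/(-13671) + 17053/7612))*(20644 + 25785) = ((-9110 - 18686) + (150*(-1/13671) + 17053*(1/7612)))*46429 = (-27796 + (-50/4557 + 17053/7612))*46429 = (-27796 + 77329921/34687884)*46429 = -964107093743/34687884*46429 = -44762528255393747/34687884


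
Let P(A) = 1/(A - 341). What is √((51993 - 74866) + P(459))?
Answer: I*√318483534/118 ≈ 151.24*I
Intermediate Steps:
P(A) = 1/(-341 + A)
√((51993 - 74866) + P(459)) = √((51993 - 74866) + 1/(-341 + 459)) = √(-22873 + 1/118) = √(-2699013/118) = I*√318483534/118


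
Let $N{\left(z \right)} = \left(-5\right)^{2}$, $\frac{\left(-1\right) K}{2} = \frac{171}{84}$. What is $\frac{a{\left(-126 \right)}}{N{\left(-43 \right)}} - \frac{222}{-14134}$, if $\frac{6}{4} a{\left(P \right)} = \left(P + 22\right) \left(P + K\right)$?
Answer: $\frac{12057973}{33425} \approx 360.75$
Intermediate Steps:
$K = - \frac{57}{14}$ ($K = - 2 \cdot \frac{171}{84} = - 2 \cdot 171 \cdot \frac{1}{84} = \left(-2\right) \frac{57}{28} = - \frac{57}{14} \approx -4.0714$)
$N{\left(z \right)} = 25$
$a{\left(P \right)} = \frac{2 \left(22 + P\right) \left(- \frac{57}{14} + P\right)}{3}$ ($a{\left(P \right)} = \frac{2 \left(P + 22\right) \left(P - \frac{57}{14}\right)}{3} = \frac{2 \left(22 + P\right) \left(- \frac{57}{14} + P\right)}{3}$)
$\frac{a{\left(-126 \right)}}{N{\left(-43 \right)}} - \frac{222}{-14134} = \frac{- \frac{418}{7} + \frac{2 \left(-126\right)^{2}}{3} + \frac{251}{21} \left(-126\right)}{25} - \frac{222}{-14134} = \left(- \frac{418}{7} + \frac{2}{3} \cdot 15876 - 1506\right) \frac{1}{25} - - \frac{3}{191} = \left(- \frac{418}{7} + 10584 - 1506\right) \frac{1}{25} + \frac{3}{191} = \frac{63128}{7} \cdot \frac{1}{25} + \frac{3}{191} = \frac{63128}{175} + \frac{3}{191} = \frac{12057973}{33425}$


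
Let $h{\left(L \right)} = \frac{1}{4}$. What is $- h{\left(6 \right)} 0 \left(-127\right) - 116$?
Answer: $-116$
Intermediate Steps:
$h{\left(L \right)} = \frac{1}{4}$
$- h{\left(6 \right)} 0 \left(-127\right) - 116 = \left(-1\right) \frac{1}{4} \cdot 0 \left(-127\right) - 116 = \left(- \frac{1}{4}\right) 0 \left(-127\right) - 116 = 0 \left(-127\right) - 116 = 0 - 116 = -116$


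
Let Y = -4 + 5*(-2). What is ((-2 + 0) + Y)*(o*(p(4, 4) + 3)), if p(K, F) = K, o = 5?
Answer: -560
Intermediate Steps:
Y = -14 (Y = -4 - 10 = -14)
((-2 + 0) + Y)*(o*(p(4, 4) + 3)) = ((-2 + 0) - 14)*(5*(4 + 3)) = (-2 - 14)*(5*7) = -16*35 = -560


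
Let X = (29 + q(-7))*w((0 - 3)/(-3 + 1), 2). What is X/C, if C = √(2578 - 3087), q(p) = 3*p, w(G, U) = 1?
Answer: -8*I*√509/509 ≈ -0.35459*I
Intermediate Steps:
X = 8 (X = (29 + 3*(-7))*1 = (29 - 21)*1 = 8*1 = 8)
C = I*√509 (C = √(-509) = I*√509 ≈ 22.561*I)
X/C = 8/((I*√509)) = 8*(-I*√509/509) = -8*I*√509/509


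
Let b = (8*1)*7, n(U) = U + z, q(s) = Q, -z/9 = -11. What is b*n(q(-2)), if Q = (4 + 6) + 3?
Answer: 6272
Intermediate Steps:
z = 99 (z = -9*(-11) = 99)
Q = 13 (Q = 10 + 3 = 13)
q(s) = 13
n(U) = 99 + U (n(U) = U + 99 = 99 + U)
b = 56 (b = 8*7 = 56)
b*n(q(-2)) = 56*(99 + 13) = 56*112 = 6272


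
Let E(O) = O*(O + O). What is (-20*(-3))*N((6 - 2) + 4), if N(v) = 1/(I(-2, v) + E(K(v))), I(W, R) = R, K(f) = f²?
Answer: 3/410 ≈ 0.0073171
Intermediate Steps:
E(O) = 2*O² (E(O) = O*(2*O) = 2*O²)
N(v) = 1/(v + 2*v⁴) (N(v) = 1/(v + 2*(v²)²) = 1/(v + 2*v⁴))
(-20*(-3))*N((6 - 2) + 4) = (-20*(-3))/(((6 - 2) + 4) + 2*((6 - 2) + 4)⁴) = 60/((4 + 4) + 2*(4 + 4)⁴) = 60/(8 + 2*8⁴) = 60/(8 + 2*4096) = 60/(8 + 8192) = 60/8200 = 60*(1/8200) = 3/410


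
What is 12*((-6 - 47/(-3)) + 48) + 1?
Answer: 693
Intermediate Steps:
12*((-6 - 47/(-3)) + 48) + 1 = 12*((-6 - 47*(-⅓)) + 48) + 1 = 12*((-6 + 47/3) + 48) + 1 = 12*(29/3 + 48) + 1 = 12*(173/3) + 1 = 692 + 1 = 693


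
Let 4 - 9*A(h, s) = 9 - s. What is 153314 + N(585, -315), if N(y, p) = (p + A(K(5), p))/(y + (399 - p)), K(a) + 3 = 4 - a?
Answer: 1792390819/11691 ≈ 1.5331e+5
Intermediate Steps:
K(a) = 1 - a (K(a) = -3 + (4 - a) = 1 - a)
A(h, s) = -5/9 + s/9 (A(h, s) = 4/9 - (9 - s)/9 = 4/9 + (-1 + s/9) = -5/9 + s/9)
N(y, p) = (-5/9 + 10*p/9)/(399 + y - p) (N(y, p) = (p + (-5/9 + p/9))/(y + (399 - p)) = (-5/9 + 10*p/9)/(399 + y - p))
153314 + N(585, -315) = 153314 + 5*(-1 + 2*(-315))/(9*(399 + 585 - 1*(-315))) = 153314 + 5*(-1 - 630)/(9*(399 + 585 + 315)) = 153314 + (5/9)*(-631)/1299 = 153314 + (5/9)*(1/1299)*(-631) = 153314 - 3155/11691 = 1792390819/11691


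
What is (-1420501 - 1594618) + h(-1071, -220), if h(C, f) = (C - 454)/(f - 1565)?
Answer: -1076397178/357 ≈ -3.0151e+6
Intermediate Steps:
h(C, f) = (-454 + C)/(-1565 + f)
(-1420501 - 1594618) + h(-1071, -220) = (-1420501 - 1594618) + (-454 - 1071)/(-1565 - 220) = -3015119 - 1525/(-1785) = -3015119 - 1/1785*(-1525) = -3015119 + 305/357 = -1076397178/357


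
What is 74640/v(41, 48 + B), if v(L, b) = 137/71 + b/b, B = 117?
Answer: 331215/13 ≈ 25478.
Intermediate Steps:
v(L, b) = 208/71 (v(L, b) = 137*(1/71) + 1 = 137/71 + 1 = 208/71)
74640/v(41, 48 + B) = 74640/(208/71) = 74640*(71/208) = 331215/13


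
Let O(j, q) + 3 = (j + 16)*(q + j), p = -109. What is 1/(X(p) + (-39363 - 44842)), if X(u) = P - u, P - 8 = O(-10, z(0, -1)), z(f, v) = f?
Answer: -1/84151 ≈ -1.1883e-5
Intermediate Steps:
O(j, q) = -3 + (16 + j)*(j + q) (O(j, q) = -3 + (j + 16)*(q + j) = -3 + (16 + j)*(j + q))
P = -55 (P = 8 + (-3 + (-10)² + 16*(-10) + 16*0 - 10*0) = 8 + (-3 + 100 - 160 + 0 + 0) = 8 - 63 = -55)
X(u) = -55 - u
1/(X(p) + (-39363 - 44842)) = 1/((-55 - 1*(-109)) + (-39363 - 44842)) = 1/((-55 + 109) - 84205) = 1/(54 - 84205) = 1/(-84151) = -1/84151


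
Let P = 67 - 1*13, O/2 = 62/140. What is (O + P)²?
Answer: 3690241/1225 ≈ 3012.4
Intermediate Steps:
O = 31/35 (O = 2*(62/140) = 2*(62*(1/140)) = 2*(31/70) = 31/35 ≈ 0.88571)
P = 54 (P = 67 - 13 = 54)
(O + P)² = (31/35 + 54)² = (1921/35)² = 3690241/1225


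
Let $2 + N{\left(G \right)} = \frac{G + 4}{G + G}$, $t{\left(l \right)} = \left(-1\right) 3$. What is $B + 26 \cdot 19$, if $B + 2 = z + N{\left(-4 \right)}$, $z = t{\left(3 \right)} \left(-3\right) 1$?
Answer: $499$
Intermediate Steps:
$t{\left(l \right)} = -3$
$z = 9$ ($z = \left(-3\right) \left(-3\right) 1 = 9 \cdot 1 = 9$)
$N{\left(G \right)} = -2 + \frac{4 + G}{2 G}$ ($N{\left(G \right)} = -2 + \frac{G + 4}{G + G} = -2 + \frac{4 + G}{2 G}$)
$B = 5$ ($B = -2 + \left(9 - \left(\frac{3}{2} - \frac{2}{-4}\right)\right) = -2 + \left(9 + \left(- \frac{3}{2} + 2 \left(- \frac{1}{4}\right)\right)\right) = -2 + \left(9 - 2\right) = -2 + 7 = 5$)
$B + 26 \cdot 19 = 5 + 26 \cdot 19 = 5 + 494 = 499$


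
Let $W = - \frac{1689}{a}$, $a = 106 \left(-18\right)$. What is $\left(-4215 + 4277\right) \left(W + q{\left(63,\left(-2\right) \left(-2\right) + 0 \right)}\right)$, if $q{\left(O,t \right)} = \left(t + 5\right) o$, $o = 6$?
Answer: $\frac{1082117}{318} \approx 3402.9$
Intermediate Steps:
$a = -1908$
$q{\left(O,t \right)} = 30 + 6 t$ ($q{\left(O,t \right)} = \left(t + 5\right) 6 = \left(5 + t\right) 6 = 30 + 6 t$)
$W = \frac{563}{636}$ ($W = - \frac{1689}{-1908} = \left(-1689\right) \left(- \frac{1}{1908}\right) = \frac{563}{636} \approx 0.88522$)
$\left(-4215 + 4277\right) \left(W + q{\left(63,\left(-2\right) \left(-2\right) + 0 \right)}\right) = \left(-4215 + 4277\right) \left(\frac{563}{636} + \left(30 + 6 \left(\left(-2\right) \left(-2\right) + 0\right)\right)\right) = 62 \left(\frac{563}{636} + \left(30 + 6 \left(4 + 0\right)\right)\right) = 62 \left(\frac{563}{636} + \left(30 + 6 \cdot 4\right)\right) = 62 \left(\frac{563}{636} + \left(30 + 24\right)\right) = 62 \left(\frac{563}{636} + 54\right) = 62 \cdot \frac{34907}{636} = \frac{1082117}{318}$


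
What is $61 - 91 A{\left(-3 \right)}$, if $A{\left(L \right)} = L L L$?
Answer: $2518$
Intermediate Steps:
$A{\left(L \right)} = L^{3}$ ($A{\left(L \right)} = L^{2} L = L^{3}$)
$61 - 91 A{\left(-3 \right)} = 61 - 91 \left(-3\right)^{3} = 61 - -2457 = 61 + 2457 = 2518$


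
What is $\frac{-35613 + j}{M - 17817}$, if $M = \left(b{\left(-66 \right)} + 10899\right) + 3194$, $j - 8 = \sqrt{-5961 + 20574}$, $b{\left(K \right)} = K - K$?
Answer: $\frac{35605}{3724} - \frac{\sqrt{14613}}{3724} \approx 9.5285$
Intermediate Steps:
$b{\left(K \right)} = 0$
$j = 8 + \sqrt{14613}$ ($j = 8 + \sqrt{-5961 + 20574} = 8 + \sqrt{14613} \approx 128.88$)
$M = 14093$ ($M = \left(0 + 10899\right) + 3194 = 10899 + 3194 = 14093$)
$\frac{-35613 + j}{M - 17817} = \frac{-35613 + \left(8 + \sqrt{14613}\right)}{14093 - 17817} = \frac{-35605 + \sqrt{14613}}{-3724} = \left(-35605 + \sqrt{14613}\right) \left(- \frac{1}{3724}\right) = \frac{35605}{3724} - \frac{\sqrt{14613}}{3724}$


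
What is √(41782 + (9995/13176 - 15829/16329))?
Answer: √5969368283602609434/11952828 ≈ 204.41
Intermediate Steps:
√(41782 + (9995/13176 - 15829/16329)) = √(41782 - 15118183/71716968) = √(2996463238793/71716968) = √5969368283602609434/11952828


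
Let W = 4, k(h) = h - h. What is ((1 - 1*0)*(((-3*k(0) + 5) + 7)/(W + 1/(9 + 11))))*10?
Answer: 800/27 ≈ 29.630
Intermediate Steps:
k(h) = 0
((1 - 1*0)*(((-3*k(0) + 5) + 7)/(W + 1/(9 + 11))))*10 = ((1 - 1*0)*(((-3*0 + 5) + 7)/(4 + 1/(9 + 11))))*10 = ((1 + 0)*(((0 + 5) + 7)/(4 + 1/20)))*10 = (1*((5 + 7)/(4 + 1/20)))*10 = (1*(12/(81/20)))*10 = (1*(12*(20/81)))*10 = (1*(80/27))*10 = (80/27)*10 = 800/27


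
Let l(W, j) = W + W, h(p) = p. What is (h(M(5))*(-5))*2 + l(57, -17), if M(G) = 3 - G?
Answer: 134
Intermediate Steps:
l(W, j) = 2*W
(h(M(5))*(-5))*2 + l(57, -17) = ((3 - 1*5)*(-5))*2 + 2*57 = ((3 - 5)*(-5))*2 + 114 = -2*(-5)*2 + 114 = 10*2 + 114 = 20 + 114 = 134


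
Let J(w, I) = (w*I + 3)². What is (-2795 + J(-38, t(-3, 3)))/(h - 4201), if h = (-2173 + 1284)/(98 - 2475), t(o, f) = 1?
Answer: 1865945/4992444 ≈ 0.37375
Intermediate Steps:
J(w, I) = (3 + I*w)² (J(w, I) = (I*w + 3)² = (3 + I*w)²)
h = 889/2377 (h = -889/(-2377) = -889*(-1/2377) = 889/2377 ≈ 0.37400)
(-2795 + J(-38, t(-3, 3)))/(h - 4201) = (-2795 + (3 + 1*(-38))²)/(889/2377 - 4201) = (-2795 + (3 - 38)²)/(-9984888/2377) = (-2795 + (-35)²)*(-2377/9984888) = (-2795 + 1225)*(-2377/9984888) = -1570*(-2377/9984888) = 1865945/4992444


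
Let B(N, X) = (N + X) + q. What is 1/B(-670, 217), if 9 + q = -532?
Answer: -1/994 ≈ -0.0010060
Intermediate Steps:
q = -541 (q = -9 - 532 = -541)
B(N, X) = -541 + N + X (B(N, X) = (N + X) - 541 = -541 + N + X)
1/B(-670, 217) = 1/(-541 - 670 + 217) = 1/(-994) = -1/994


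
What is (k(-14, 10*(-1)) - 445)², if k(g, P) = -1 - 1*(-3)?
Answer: 196249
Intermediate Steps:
k(g, P) = 2 (k(g, P) = -1 + 3 = 2)
(k(-14, 10*(-1)) - 445)² = (2 - 445)² = (-443)² = 196249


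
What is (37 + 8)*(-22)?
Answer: -990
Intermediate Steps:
(37 + 8)*(-22) = 45*(-22) = -990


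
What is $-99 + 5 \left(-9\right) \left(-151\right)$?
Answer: $6696$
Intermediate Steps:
$-99 + 5 \left(-9\right) \left(-151\right) = -99 - -6795 = -99 + 6795 = 6696$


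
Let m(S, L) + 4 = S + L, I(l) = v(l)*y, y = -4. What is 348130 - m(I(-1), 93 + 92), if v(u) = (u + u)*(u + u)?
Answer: 347965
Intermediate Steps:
v(u) = 4*u**2 (v(u) = (2*u)*(2*u) = 4*u**2)
I(l) = -16*l**2 (I(l) = (4*l**2)*(-4) = -16*l**2)
m(S, L) = -4 + L + S (m(S, L) = -4 + (S + L) = -4 + (L + S) = -4 + L + S)
348130 - m(I(-1), 93 + 92) = 348130 - (-4 + (93 + 92) - 16*(-1)**2) = 348130 - (-4 + 185 - 16*1) = 348130 - (-4 + 185 - 16) = 348130 - 1*165 = 348130 - 165 = 347965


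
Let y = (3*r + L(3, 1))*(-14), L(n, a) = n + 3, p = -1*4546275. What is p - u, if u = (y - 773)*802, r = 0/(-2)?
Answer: -3858961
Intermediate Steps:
r = 0 (r = 0*(-1/2) = 0)
p = -4546275
L(n, a) = 3 + n
y = -84 (y = (3*0 + (3 + 3))*(-14) = (0 + 6)*(-14) = 6*(-14) = -84)
u = -687314 (u = (-84 - 773)*802 = -857*802 = -687314)
p - u = -4546275 - 1*(-687314) = -4546275 + 687314 = -3858961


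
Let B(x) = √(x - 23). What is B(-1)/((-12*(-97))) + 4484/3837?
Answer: 4484/3837 + I*√6/582 ≈ 1.1686 + 0.0042087*I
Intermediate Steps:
B(x) = √(-23 + x)
B(-1)/((-12*(-97))) + 4484/3837 = √(-23 - 1)/((-12*(-97))) + 4484/3837 = √(-24)/1164 + 4484*(1/3837) = (2*I*√6)*(1/1164) + 4484/3837 = I*√6/582 + 4484/3837 = 4484/3837 + I*√6/582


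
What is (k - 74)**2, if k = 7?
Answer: 4489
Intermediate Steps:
(k - 74)**2 = (7 - 74)**2 = (-67)**2 = 4489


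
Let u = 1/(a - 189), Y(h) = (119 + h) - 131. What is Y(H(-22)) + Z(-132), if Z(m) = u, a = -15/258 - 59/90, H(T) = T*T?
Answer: 173267377/367096 ≈ 471.99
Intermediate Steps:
H(T) = T²
a = -1381/1935 (a = -15*1/258 - 59*1/90 = -5/86 - 59/90 = -1381/1935 ≈ -0.71370)
Y(h) = -12 + h
u = -1935/367096 (u = 1/(-1381/1935 - 189) = 1/(-367096/1935) = -1935/367096 ≈ -0.0052711)
Z(m) = -1935/367096
Y(H(-22)) + Z(-132) = (-12 + (-22)²) - 1935/367096 = (-12 + 484) - 1935/367096 = 472 - 1935/367096 = 173267377/367096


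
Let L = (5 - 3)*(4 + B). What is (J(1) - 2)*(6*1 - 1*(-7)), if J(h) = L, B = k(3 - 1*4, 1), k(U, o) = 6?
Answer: 234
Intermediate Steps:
B = 6
L = 20 (L = (5 - 3)*(4 + 6) = 2*10 = 20)
J(h) = 20
(J(1) - 2)*(6*1 - 1*(-7)) = (20 - 2)*(6*1 - 1*(-7)) = 18*(6 + 7) = 18*13 = 234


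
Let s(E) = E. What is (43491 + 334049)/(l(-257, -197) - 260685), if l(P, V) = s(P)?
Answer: -188770/130471 ≈ -1.4468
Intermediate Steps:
l(P, V) = P
(43491 + 334049)/(l(-257, -197) - 260685) = (43491 + 334049)/(-257 - 260685) = 377540/(-260942) = 377540*(-1/260942) = -188770/130471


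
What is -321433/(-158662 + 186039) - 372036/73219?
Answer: -4817176057/286359509 ≈ -16.822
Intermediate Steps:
-321433/(-158662 + 186039) - 372036/73219 = -321433/27377 - 372036*1/73219 = -321433*1/27377 - 372036/73219 = -45919/3911 - 372036/73219 = -4817176057/286359509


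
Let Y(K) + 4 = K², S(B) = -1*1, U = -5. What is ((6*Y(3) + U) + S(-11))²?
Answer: 576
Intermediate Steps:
S(B) = -1
Y(K) = -4 + K²
((6*Y(3) + U) + S(-11))² = ((6*(-4 + 3²) - 5) - 1)² = ((6*(-4 + 9) - 5) - 1)² = ((6*5 - 5) - 1)² = ((30 - 5) - 1)² = (25 - 1)² = 24² = 576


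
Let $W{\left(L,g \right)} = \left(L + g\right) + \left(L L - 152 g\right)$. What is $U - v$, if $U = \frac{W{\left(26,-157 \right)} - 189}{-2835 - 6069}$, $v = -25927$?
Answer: $\frac{8243921}{318} \approx 25924.0$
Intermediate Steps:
$W{\left(L,g \right)} = L + L^{2} - 151 g$ ($W{\left(L,g \right)} = \left(L + g\right) + \left(L^{2} - 152 g\right) = L + L^{2} - 151 g$)
$U = - \frac{865}{318}$ ($U = \frac{\left(26 + 26^{2} - -23707\right) - 189}{-2835 - 6069} = \frac{\left(26 + 676 + 23707\right) - 189}{-8904} = \left(24409 - 189\right) \left(- \frac{1}{8904}\right) = 24220 \left(- \frac{1}{8904}\right) = - \frac{865}{318} \approx -2.7201$)
$U - v = - \frac{865}{318} - -25927 = - \frac{865}{318} + 25927 = \frac{8243921}{318}$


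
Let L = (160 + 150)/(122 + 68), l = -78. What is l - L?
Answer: -1513/19 ≈ -79.632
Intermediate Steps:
L = 31/19 (L = 310/190 = 310*(1/190) = 31/19 ≈ 1.6316)
l - L = -78 - 1*31/19 = -78 - 31/19 = -1513/19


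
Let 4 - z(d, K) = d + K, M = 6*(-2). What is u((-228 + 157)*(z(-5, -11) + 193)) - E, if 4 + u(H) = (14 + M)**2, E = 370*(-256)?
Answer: 94720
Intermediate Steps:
M = -12
E = -94720
z(d, K) = 4 - K - d (z(d, K) = 4 - (d + K) = 4 - (K + d) = 4 + (-K - d) = 4 - K - d)
u(H) = 0 (u(H) = -4 + (14 - 12)**2 = -4 + 2**2 = -4 + 4 = 0)
u((-228 + 157)*(z(-5, -11) + 193)) - E = 0 - 1*(-94720) = 0 + 94720 = 94720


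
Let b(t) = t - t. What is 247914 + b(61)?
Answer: 247914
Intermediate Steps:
b(t) = 0
247914 + b(61) = 247914 + 0 = 247914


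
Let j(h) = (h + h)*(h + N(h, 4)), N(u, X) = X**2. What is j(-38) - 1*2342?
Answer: -670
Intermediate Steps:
j(h) = 2*h*(16 + h) (j(h) = (h + h)*(h + 4**2) = (2*h)*(h + 16) = (2*h)*(16 + h) = 2*h*(16 + h))
j(-38) - 1*2342 = 2*(-38)*(16 - 38) - 1*2342 = 2*(-38)*(-22) - 2342 = 1672 - 2342 = -670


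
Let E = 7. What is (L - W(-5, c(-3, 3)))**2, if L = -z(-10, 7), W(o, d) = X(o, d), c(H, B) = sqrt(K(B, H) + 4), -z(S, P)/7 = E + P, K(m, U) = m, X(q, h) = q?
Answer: 10609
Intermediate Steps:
z(S, P) = -49 - 7*P (z(S, P) = -7*(7 + P) = -49 - 7*P)
c(H, B) = sqrt(4 + B) (c(H, B) = sqrt(B + 4) = sqrt(4 + B))
W(o, d) = o
L = 98 (L = -(-49 - 7*7) = -(-49 - 49) = -1*(-98) = 98)
(L - W(-5, c(-3, 3)))**2 = (98 - 1*(-5))**2 = (98 + 5)**2 = 103**2 = 10609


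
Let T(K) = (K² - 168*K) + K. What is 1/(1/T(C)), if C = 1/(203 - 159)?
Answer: -7347/1936 ≈ -3.7949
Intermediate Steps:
C = 1/44 ≈ 0.022727
T(K) = K² - 167*K
1/(1/T(C)) = 1/(1/((-167 + 1/44)/44)) = 1/(1/((1/44)*(-7347/44))) = 1/(1/(-7347/1936)) = 1/(-1936/7347) = -7347/1936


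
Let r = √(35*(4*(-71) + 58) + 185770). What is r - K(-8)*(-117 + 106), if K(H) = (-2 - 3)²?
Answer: 275 + 2*√44465 ≈ 696.73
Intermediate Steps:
K(H) = 25 (K(H) = (-5)² = 25)
r = 2*√44465 (r = √(35*(-284 + 58) + 185770) = √(35*(-226) + 185770) = √(-7910 + 185770) = √177860 = 2*√44465 ≈ 421.73)
r - K(-8)*(-117 + 106) = 2*√44465 - 25*(-117 + 106) = 2*√44465 - 25*(-11) = 2*√44465 - 1*(-275) = 2*√44465 + 275 = 275 + 2*√44465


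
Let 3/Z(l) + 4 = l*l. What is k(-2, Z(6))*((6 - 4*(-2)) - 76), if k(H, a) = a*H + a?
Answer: 93/16 ≈ 5.8125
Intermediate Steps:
Z(l) = 3/(-4 + l²) (Z(l) = 3/(-4 + l*l) = 3/(-4 + l²))
k(H, a) = a + H*a (k(H, a) = H*a + a = a + H*a)
k(-2, Z(6))*((6 - 4*(-2)) - 76) = ((3/(-4 + 6²))*(1 - 2))*((6 - 4*(-2)) - 76) = ((3/(-4 + 36))*(-1))*((6 + 8) - 76) = ((3/32)*(-1))*(14 - 76) = ((3*(1/32))*(-1))*(-62) = ((3/32)*(-1))*(-62) = -3/32*(-62) = 93/16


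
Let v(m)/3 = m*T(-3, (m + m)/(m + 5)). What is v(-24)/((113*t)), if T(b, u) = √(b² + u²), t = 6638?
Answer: -108*√617/7125893 ≈ -0.00037647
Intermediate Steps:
v(m) = 3*m*√(9 + 4*m²/(5 + m)²) (v(m) = 3*(m*√((-3)² + ((m + m)/(m + 5))²)) = 3*(m*√(9 + ((2*m)/(5 + m))²)) = 3*(m*√(9 + (2*m/(5 + m))²)) = 3*(m*√(9 + 4*m²/(5 + m)²)) = 3*m*√(9 + 4*m²/(5 + m)²))
v(-24)/((113*t)) = (3*(-24)*√(9 + 4*(-24)²/(5 - 24)²))/((113*6638)) = (3*(-24)*√(9 + 4*576/(-19)²))/750094 = (3*(-24)*√(9 + 4*576*(1/361)))*(1/750094) = (3*(-24)*√(9 + 2304/361))*(1/750094) = (3*(-24)*√(5553/361))*(1/750094) = (3*(-24)*(3*√617/19))*(1/750094) = -216*√617/19*(1/750094) = -108*√617/7125893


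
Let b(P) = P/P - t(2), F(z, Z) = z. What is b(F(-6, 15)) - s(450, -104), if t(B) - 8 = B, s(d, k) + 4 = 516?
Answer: -521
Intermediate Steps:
s(d, k) = 512 (s(d, k) = -4 + 516 = 512)
t(B) = 8 + B
b(P) = -9 (b(P) = P/P - (8 + 2) = 1 - 1*10 = 1 - 10 = -9)
b(F(-6, 15)) - s(450, -104) = -9 - 1*512 = -9 - 512 = -521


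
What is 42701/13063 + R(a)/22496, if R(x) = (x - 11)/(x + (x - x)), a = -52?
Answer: 49952111161/15280992896 ≈ 3.2689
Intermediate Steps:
R(x) = (-11 + x)/x (R(x) = (-11 + x)/(x + 0) = (-11 + x)/x)
42701/13063 + R(a)/22496 = 42701/13063 + ((-11 - 52)/(-52))/22496 = 42701*(1/13063) - 1/52*(-63)*(1/22496) = 42701/13063 + (63/52)*(1/22496) = 42701/13063 + 63/1169792 = 49952111161/15280992896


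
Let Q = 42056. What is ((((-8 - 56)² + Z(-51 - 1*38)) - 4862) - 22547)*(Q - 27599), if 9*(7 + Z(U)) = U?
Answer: -1011840611/3 ≈ -3.3728e+8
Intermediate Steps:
Z(U) = -7 + U/9
((((-8 - 56)² + Z(-51 - 1*38)) - 4862) - 22547)*(Q - 27599) = ((((-8 - 56)² + (-7 + (-51 - 1*38)/9)) - 4862) - 22547)*(42056 - 27599) = ((((-64)² + (-7 + (-51 - 38)/9)) - 4862) - 22547)*14457 = (((4096 + (-7 + (⅑)*(-89))) - 4862) - 22547)*14457 = (((4096 + (-7 - 89/9)) - 4862) - 22547)*14457 = (((4096 - 152/9) - 4862) - 22547)*14457 = ((36712/9 - 4862) - 22547)*14457 = (-7046/9 - 22547)*14457 = -209969/9*14457 = -1011840611/3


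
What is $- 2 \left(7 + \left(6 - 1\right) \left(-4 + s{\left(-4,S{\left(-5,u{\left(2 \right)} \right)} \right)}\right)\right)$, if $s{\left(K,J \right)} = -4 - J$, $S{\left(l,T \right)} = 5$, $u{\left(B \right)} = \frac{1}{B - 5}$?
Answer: $116$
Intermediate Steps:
$u{\left(B \right)} = \frac{1}{-5 + B}$
$- 2 \left(7 + \left(6 - 1\right) \left(-4 + s{\left(-4,S{\left(-5,u{\left(2 \right)} \right)} \right)}\right)\right) = - 2 \left(7 + \left(6 - 1\right) \left(-4 - 9\right)\right) = - 2 \left(7 + 5 \left(-4 - 9\right)\right) = - 2 \left(7 + 5 \left(-13\right)\right) = - 2 \left(7 - 65\right) = \left(-2\right) \left(-58\right) = 116$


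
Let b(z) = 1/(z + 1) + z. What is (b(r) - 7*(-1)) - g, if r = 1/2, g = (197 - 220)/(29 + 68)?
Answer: 4891/582 ≈ 8.4038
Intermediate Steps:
g = -23/97 ≈ -0.23711
r = ½ ≈ 0.50000
b(z) = z + 1/(1 + z) (b(z) = 1/(1 + z) + z = z + 1/(1 + z))
(b(r) - 7*(-1)) - g = ((1 + ½ + (½)²)/(1 + ½) - 7*(-1)) - 1*(-23/97) = ((1 + ½ + ¼)/(3/2) + 7) + 23/97 = ((⅔)*(7/4) + 7) + 23/97 = (7/6 + 7) + 23/97 = 49/6 + 23/97 = 4891/582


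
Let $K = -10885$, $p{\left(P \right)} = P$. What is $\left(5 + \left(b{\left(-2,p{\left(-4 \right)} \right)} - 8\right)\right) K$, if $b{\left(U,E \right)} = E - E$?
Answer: $32655$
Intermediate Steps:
$b{\left(U,E \right)} = 0$
$\left(5 + \left(b{\left(-2,p{\left(-4 \right)} \right)} - 8\right)\right) K = \left(5 + \left(0 - 8\right)\right) \left(-10885\right) = \left(5 - 8\right) \left(-10885\right) = \left(-3\right) \left(-10885\right) = 32655$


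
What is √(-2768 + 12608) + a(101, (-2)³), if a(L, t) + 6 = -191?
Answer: -197 + 4*√615 ≈ -97.803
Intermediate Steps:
a(L, t) = -197 (a(L, t) = -6 - 191 = -197)
√(-2768 + 12608) + a(101, (-2)³) = √(-2768 + 12608) - 197 = √9840 - 197 = 4*√615 - 197 = -197 + 4*√615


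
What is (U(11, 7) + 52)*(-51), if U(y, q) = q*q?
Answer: -5151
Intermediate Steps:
U(y, q) = q**2
(U(11, 7) + 52)*(-51) = (7**2 + 52)*(-51) = (49 + 52)*(-51) = 101*(-51) = -5151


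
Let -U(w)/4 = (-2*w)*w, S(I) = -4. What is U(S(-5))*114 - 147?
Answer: 14445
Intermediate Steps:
U(w) = 8*w² (U(w) = -4*(-2*w)*w = -(-8)*w² = 8*w²)
U(S(-5))*114 - 147 = (8*(-4)²)*114 - 147 = (8*16)*114 - 147 = 128*114 - 147 = 14592 - 147 = 14445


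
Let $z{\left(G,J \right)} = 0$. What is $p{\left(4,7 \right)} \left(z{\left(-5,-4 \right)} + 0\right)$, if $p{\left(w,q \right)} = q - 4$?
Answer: $0$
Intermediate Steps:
$p{\left(w,q \right)} = -4 + q$
$p{\left(4,7 \right)} \left(z{\left(-5,-4 \right)} + 0\right) = \left(-4 + 7\right) \left(0 + 0\right) = 3 \cdot 0 = 0$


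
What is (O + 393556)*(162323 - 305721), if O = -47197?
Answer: -49667187882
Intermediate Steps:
(O + 393556)*(162323 - 305721) = (-47197 + 393556)*(162323 - 305721) = 346359*(-143398) = -49667187882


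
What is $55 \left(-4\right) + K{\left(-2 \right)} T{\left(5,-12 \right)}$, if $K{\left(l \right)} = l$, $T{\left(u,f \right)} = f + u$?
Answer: $-206$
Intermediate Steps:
$55 \left(-4\right) + K{\left(-2 \right)} T{\left(5,-12 \right)} = 55 \left(-4\right) - 2 \left(-12 + 5\right) = -220 - -14 = -220 + 14 = -206$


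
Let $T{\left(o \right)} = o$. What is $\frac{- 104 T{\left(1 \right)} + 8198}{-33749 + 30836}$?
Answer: $- \frac{2698}{971} \approx -2.7786$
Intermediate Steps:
$\frac{- 104 T{\left(1 \right)} + 8198}{-33749 + 30836} = \frac{\left(-104\right) 1 + 8198}{-33749 + 30836} = \frac{-104 + 8198}{-2913} = 8094 \left(- \frac{1}{2913}\right) = - \frac{2698}{971}$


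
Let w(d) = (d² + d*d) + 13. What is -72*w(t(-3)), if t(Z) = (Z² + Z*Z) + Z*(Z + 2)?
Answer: -64440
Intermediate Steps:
t(Z) = 2*Z² + Z*(2 + Z) (t(Z) = (Z² + Z²) + Z*(2 + Z) = 2*Z² + Z*(2 + Z))
w(d) = 13 + 2*d² (w(d) = (d² + d²) + 13 = 2*d² + 13 = 13 + 2*d²)
-72*w(t(-3)) = -72*(13 + 2*(-3*(2 + 3*(-3)))²) = -72*(13 + 2*(-3*(2 - 9))²) = -72*(13 + 2*(-3*(-7))²) = -72*(13 + 2*21²) = -72*(13 + 2*441) = -72*(13 + 882) = -72*895 = -64440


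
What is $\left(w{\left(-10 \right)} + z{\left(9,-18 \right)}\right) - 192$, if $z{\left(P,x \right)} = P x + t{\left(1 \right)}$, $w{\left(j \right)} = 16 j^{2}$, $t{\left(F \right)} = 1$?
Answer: $1247$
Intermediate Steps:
$z{\left(P,x \right)} = 1 + P x$ ($z{\left(P,x \right)} = P x + 1 = 1 + P x$)
$\left(w{\left(-10 \right)} + z{\left(9,-18 \right)}\right) - 192 = \left(16 \left(-10\right)^{2} + \left(1 + 9 \left(-18\right)\right)\right) - 192 = \left(16 \cdot 100 + \left(1 - 162\right)\right) - 192 = \left(1600 - 161\right) - 192 = 1439 - 192 = 1247$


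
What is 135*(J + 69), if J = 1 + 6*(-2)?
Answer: 7830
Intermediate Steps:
J = -11 (J = 1 - 12 = -11)
135*(J + 69) = 135*(-11 + 69) = 135*58 = 7830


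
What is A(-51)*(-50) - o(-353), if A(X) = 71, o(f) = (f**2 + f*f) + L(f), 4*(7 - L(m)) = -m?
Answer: -1010747/4 ≈ -2.5269e+5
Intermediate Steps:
L(m) = 7 + m/4 (L(m) = 7 - (-1)*m/4 = 7 + m/4)
o(f) = 7 + 2*f**2 + f/4 (o(f) = (f**2 + f*f) + (7 + f/4) = (f**2 + f**2) + (7 + f/4) = 2*f**2 + (7 + f/4) = 7 + 2*f**2 + f/4)
A(-51)*(-50) - o(-353) = 71*(-50) - (7 + 2*(-353)**2 + (1/4)*(-353)) = -3550 - (7 + 2*124609 - 353/4) = -3550 - (7 + 249218 - 353/4) = -3550 - 1*996547/4 = -3550 - 996547/4 = -1010747/4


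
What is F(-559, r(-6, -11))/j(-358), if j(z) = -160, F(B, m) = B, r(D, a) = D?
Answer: 559/160 ≈ 3.4938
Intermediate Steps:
F(-559, r(-6, -11))/j(-358) = -559/(-160) = -559*(-1/160) = 559/160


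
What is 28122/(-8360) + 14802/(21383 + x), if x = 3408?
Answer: -286713891/103626380 ≈ -2.7668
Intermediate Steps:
28122/(-8360) + 14802/(21383 + x) = 28122/(-8360) + 14802/(21383 + 3408) = 28122*(-1/8360) + 14802/24791 = -14061/4180 + 14802*(1/24791) = -14061/4180 + 14802/24791 = -286713891/103626380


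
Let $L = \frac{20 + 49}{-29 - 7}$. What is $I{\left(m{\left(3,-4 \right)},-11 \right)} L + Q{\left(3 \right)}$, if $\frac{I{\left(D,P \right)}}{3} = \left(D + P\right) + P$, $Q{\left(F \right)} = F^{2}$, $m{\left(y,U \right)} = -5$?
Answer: $\frac{657}{4} \approx 164.25$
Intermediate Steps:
$I{\left(D,P \right)} = 3 D + 6 P$ ($I{\left(D,P \right)} = 3 \left(\left(D + P\right) + P\right) = 3 \left(D + 2 P\right) = 3 D + 6 P$)
$L = - \frac{23}{12}$ ($L = \frac{69}{-36} = 69 \left(- \frac{1}{36}\right) = - \frac{23}{12} \approx -1.9167$)
$I{\left(m{\left(3,-4 \right)},-11 \right)} L + Q{\left(3 \right)} = \left(3 \left(-5\right) + 6 \left(-11\right)\right) \left(- \frac{23}{12}\right) + 3^{2} = \left(-15 - 66\right) \left(- \frac{23}{12}\right) + 9 = \left(-81\right) \left(- \frac{23}{12}\right) + 9 = \frac{621}{4} + 9 = \frac{657}{4}$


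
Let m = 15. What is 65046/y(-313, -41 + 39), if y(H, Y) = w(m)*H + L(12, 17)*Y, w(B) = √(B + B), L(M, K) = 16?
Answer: 1040736/1469023 - 10179699*√30/1469023 ≈ -37.246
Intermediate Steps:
w(B) = √2*√B (w(B) = √(2*B) = √2*√B)
y(H, Y) = 16*Y + H*√30 (y(H, Y) = (√2*√15)*H + 16*Y = √30*H + 16*Y = H*√30 + 16*Y = 16*Y + H*√30)
65046/y(-313, -41 + 39) = 65046/(16*(-41 + 39) - 313*√30) = 65046/(16*(-2) - 313*√30) = 65046/(-32 - 313*√30)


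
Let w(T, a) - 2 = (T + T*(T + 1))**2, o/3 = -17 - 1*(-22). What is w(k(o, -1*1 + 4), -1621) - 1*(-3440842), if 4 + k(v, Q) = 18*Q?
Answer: 10200844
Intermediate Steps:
o = 15 (o = 3*(-17 - 1*(-22)) = 3*(-17 + 22) = 3*5 = 15)
k(v, Q) = -4 + 18*Q
w(T, a) = 2 + (T + T*(1 + T))**2 (w(T, a) = 2 + (T + T*(T + 1))**2 = 2 + (T + T*(1 + T))**2)
w(k(o, -1*1 + 4), -1621) - 1*(-3440842) = (2 + (-4 + 18*(-1*1 + 4))**2*(2 + (-4 + 18*(-1*1 + 4)))**2) - 1*(-3440842) = (2 + (-4 + 18*(-1 + 4))**2*(2 + (-4 + 18*(-1 + 4)))**2) + 3440842 = (2 + (-4 + 18*3)**2*(2 + (-4 + 18*3))**2) + 3440842 = (2 + (-4 + 54)**2*(2 + (-4 + 54))**2) + 3440842 = (2 + 50**2*(2 + 50)**2) + 3440842 = (2 + 2500*52**2) + 3440842 = (2 + 2500*2704) + 3440842 = (2 + 6760000) + 3440842 = 6760002 + 3440842 = 10200844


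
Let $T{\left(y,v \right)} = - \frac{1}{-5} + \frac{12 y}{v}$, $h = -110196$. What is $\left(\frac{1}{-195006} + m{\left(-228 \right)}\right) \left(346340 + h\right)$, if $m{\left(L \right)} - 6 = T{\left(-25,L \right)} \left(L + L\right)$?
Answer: $- \frac{78882788718392}{487515} \approx -1.6181 \cdot 10^{8}$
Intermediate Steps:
$T{\left(y,v \right)} = \frac{1}{5} + \frac{12 y}{v}$ ($T{\left(y,v \right)} = \left(-1\right) \left(- \frac{1}{5}\right) + \frac{12 y}{v} = \frac{1}{5} + \frac{12 y}{v}$)
$m{\left(L \right)} = -594 + \frac{2 L}{5}$ ($m{\left(L \right)} = 6 + \frac{L + 60 \left(-25\right)}{5 L} \left(L + L\right) = 6 + \frac{L - 1500}{5 L} 2 L = 6 + \frac{-1500 + L}{5 L} 2 L = 6 + \left(-600 + \frac{2 L}{5}\right) = -594 + \frac{2 L}{5}$)
$\left(\frac{1}{-195006} + m{\left(-228 \right)}\right) \left(346340 + h\right) = \left(\frac{1}{-195006} + \left(-594 + \frac{2}{5} \left(-228\right)\right)\right) \left(346340 - 110196\right) = \left(- \frac{1}{195006} - \frac{3426}{5}\right) 236144 = \left(- \frac{668090561}{975030}\right) 236144 = - \frac{78882788718392}{487515}$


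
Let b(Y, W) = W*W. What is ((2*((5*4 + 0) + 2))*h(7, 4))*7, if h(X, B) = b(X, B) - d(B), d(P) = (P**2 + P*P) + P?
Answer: -6160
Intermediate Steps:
b(Y, W) = W**2
d(P) = P + 2*P**2 (d(P) = (P**2 + P**2) + P = 2*P**2 + P = P + 2*P**2)
h(X, B) = B**2 - B*(1 + 2*B)
((2*((5*4 + 0) + 2))*h(7, 4))*7 = ((2*((5*4 + 0) + 2))*(4*(-1 - 1*4)))*7 = ((2*((20 + 0) + 2))*(4*(-1 - 4)))*7 = ((2*(20 + 2))*(4*(-5)))*7 = ((2*22)*(-20))*7 = (44*(-20))*7 = -880*7 = -6160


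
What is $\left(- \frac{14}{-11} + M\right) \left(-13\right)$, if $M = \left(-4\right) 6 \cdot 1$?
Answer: $\frac{3250}{11} \approx 295.45$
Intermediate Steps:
$M = -24$ ($M = \left(-24\right) 1 = -24$)
$\left(- \frac{14}{-11} + M\right) \left(-13\right) = \left(- \frac{14}{-11} - 24\right) \left(-13\right) = \left(\left(-14\right) \left(- \frac{1}{11}\right) - 24\right) \left(-13\right) = \left(\frac{14}{11} - 24\right) \left(-13\right) = \left(- \frac{250}{11}\right) \left(-13\right) = \frac{3250}{11}$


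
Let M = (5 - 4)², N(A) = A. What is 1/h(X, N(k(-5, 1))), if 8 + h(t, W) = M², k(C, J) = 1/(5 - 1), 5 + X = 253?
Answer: -⅐ ≈ -0.14286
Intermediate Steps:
X = 248 (X = -5 + 253 = 248)
k(C, J) = ¼ (k(C, J) = 1/4 = ¼)
M = 1 (M = 1² = 1)
h(t, W) = -7 (h(t, W) = -8 + 1² = -8 + 1 = -7)
1/h(X, N(k(-5, 1))) = 1/(-7) = -⅐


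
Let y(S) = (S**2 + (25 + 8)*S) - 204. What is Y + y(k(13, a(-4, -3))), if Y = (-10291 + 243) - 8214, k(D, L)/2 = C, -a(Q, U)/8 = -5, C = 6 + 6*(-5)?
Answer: -17746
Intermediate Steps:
C = -24 (C = 6 - 30 = -24)
a(Q, U) = 40 (a(Q, U) = -8*(-5) = 40)
k(D, L) = -48 (k(D, L) = 2*(-24) = -48)
y(S) = -204 + S**2 + 33*S (y(S) = (S**2 + 33*S) - 204 = -204 + S**2 + 33*S)
Y = -18262 (Y = -10048 - 8214 = -18262)
Y + y(k(13, a(-4, -3))) = -18262 + (-204 + (-48)**2 + 33*(-48)) = -18262 + (-204 + 2304 - 1584) = -18262 + 516 = -17746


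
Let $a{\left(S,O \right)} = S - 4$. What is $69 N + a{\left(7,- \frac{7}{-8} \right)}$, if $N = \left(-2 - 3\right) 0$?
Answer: $3$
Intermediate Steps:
$N = 0$ ($N = \left(-5\right) 0 = 0$)
$a{\left(S,O \right)} = -4 + S$ ($a{\left(S,O \right)} = S - 4 = -4 + S$)
$69 N + a{\left(7,- \frac{7}{-8} \right)} = 69 \cdot 0 + \left(-4 + 7\right) = 0 + 3 = 3$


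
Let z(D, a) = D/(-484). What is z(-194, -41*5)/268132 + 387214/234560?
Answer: 1570346443771/951257259040 ≈ 1.6508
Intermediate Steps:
z(D, a) = -D/484 (z(D, a) = D*(-1/484) = -D/484)
z(-194, -41*5)/268132 + 387214/234560 = -1/484*(-194)/268132 + 387214/234560 = (97/242)*(1/268132) + 387214*(1/234560) = 97/64887944 + 193607/117280 = 1570346443771/951257259040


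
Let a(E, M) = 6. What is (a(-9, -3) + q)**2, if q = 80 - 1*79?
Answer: 49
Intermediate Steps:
q = 1 (q = 80 - 79 = 1)
(a(-9, -3) + q)**2 = (6 + 1)**2 = 7**2 = 49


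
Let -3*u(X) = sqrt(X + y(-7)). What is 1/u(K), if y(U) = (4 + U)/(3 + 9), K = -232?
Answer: 6*I*sqrt(929)/929 ≈ 0.19685*I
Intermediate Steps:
y(U) = 1/3 + U/12 (y(U) = (4 + U)/12 = (4 + U)*(1/12) = 1/3 + U/12)
u(X) = -sqrt(-1/4 + X)/3 (u(X) = -sqrt(X + (1/3 + (1/12)*(-7)))/3 = -sqrt(X + (1/3 - 7/12))/3 = -sqrt(X - 1/4)/3 = -sqrt(-1/4 + X)/3)
1/u(K) = 1/(-sqrt(-1 + 4*(-232))/6) = 1/(-sqrt(-1 - 928)/6) = 1/(-I*sqrt(929)/6) = 6*I*sqrt(929)/929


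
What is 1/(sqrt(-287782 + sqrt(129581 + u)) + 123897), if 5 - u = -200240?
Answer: 1/(123897 + I*sqrt(287782 - sqrt(329826))) ≈ 8.0711e-6 - 3.491e-8*I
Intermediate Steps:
u = 200245 (u = 5 - 1*(-200240) = 5 + 200240 = 200245)
1/(sqrt(-287782 + sqrt(129581 + u)) + 123897) = 1/(sqrt(-287782 + sqrt(129581 + 200245)) + 123897) = 1/(sqrt(-287782 + sqrt(329826)) + 123897) = 1/(123897 + sqrt(-287782 + sqrt(329826)))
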